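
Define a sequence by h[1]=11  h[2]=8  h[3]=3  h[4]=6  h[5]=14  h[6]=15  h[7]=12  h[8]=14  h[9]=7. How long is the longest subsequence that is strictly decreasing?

3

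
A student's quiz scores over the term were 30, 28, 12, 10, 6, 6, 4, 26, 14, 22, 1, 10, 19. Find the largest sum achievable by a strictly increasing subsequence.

48

Let S[i] be the best sum of a strictly increasing subsequence ending at i:
i:      1  2  3  4  5  6  7  8  9 10 11 12 13
a[i]:  30 28 12 10  6  6  4 26 14 22  1 10 19
S:     30 28 12 10  6  6  4 38 26 48  1 16 45
Maximum is 48 (e.g. 12 + 14 + 22).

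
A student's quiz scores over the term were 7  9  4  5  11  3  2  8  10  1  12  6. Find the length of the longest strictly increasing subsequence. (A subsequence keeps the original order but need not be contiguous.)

5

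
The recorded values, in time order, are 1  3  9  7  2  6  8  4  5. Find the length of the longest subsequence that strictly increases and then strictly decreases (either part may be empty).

inc[i] = longest strictly increasing subsequence ending at i; dec[i] = longest strictly decreasing subsequence starting at i:
i:     1 2 3 4 5 6 7 8 9
a[i]:  1 3 9 7 2 6 8 4 5
inc:   1 2 3 3 2 3 4 3 4
dec:   1 2 4 3 1 2 2 1 1
Best peak at i=3 (value 9): inc=3, dec=4, length 3+4−1 = 6.

6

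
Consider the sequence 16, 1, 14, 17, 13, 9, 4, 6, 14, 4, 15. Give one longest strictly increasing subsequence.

1, 4, 6, 14, 15

Patience tails give the LIS length; then backtrack through the dp parents:
16 → extends → [16]
1 → replaces 16 → [1]
14 → extends → [1, 14]
17 → extends → [1, 14, 17]
13 → replaces 14 → [1, 13, 17]
9 → replaces 13 → [1, 9, 17]
4 → replaces 9 → [1, 4, 17]
6 → replaces 17 → [1, 4, 6]
14 → extends → [1, 4, 6, 14]
4 → already a tail → [1, 4, 6, 14]
15 → extends → [1, 4, 6, 14, 15]
Length 5; one witness is 1, 4, 6, 14, 15.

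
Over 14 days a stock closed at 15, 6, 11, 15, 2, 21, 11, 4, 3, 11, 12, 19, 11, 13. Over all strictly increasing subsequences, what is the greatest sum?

53

Let S[i] be the best sum of a strictly increasing subsequence ending at i:
i:      1  2  3  4  5  6  7  8  9 10 11 12 13 14
a[i]:  15  6 11 15  2 21 11  4  3 11 12 19 11 13
S:     15  6 17 32  2 53 17  6  5 17 29 51 17 42
Maximum is 53 (e.g. 6 + 11 + 15 + 21).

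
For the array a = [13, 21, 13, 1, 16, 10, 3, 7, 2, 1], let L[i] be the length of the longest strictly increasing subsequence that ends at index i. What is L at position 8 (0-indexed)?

2

dp[i] = 1 + max{dp[j] : j<i, a[j]<a[i]} (or 1 if no such j):
i:      0  1  2  3  4  5  6  7  8  9
a[i]:  13 21 13  1 16 10  3  7  2  1
dp:     1  2  1  1  2  2  2  3  2  1
At index 8 the value is 2.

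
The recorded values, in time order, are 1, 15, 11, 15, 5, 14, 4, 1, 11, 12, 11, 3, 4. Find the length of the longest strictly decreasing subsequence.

Negate each value so 'decreasing' becomes 'increasing', then run patience tails on the negated sequence:
-1 → extends → [-1]
-15 → replaces -1 → [-15]
-11 → extends → [-15, -11]
-15 → already a tail → [-15, -11]
-5 → extends → [-15, -11, -5]
-14 → replaces -11 → [-15, -14, -5]
-4 → extends → [-15, -14, -5, -4]
-1 → extends → [-15, -14, -5, -4, -1]
-11 → replaces -5 → [-15, -14, -11, -4, -1]
-12 → replaces -11 → [-15, -14, -12, -4, -1]
-11 → replaces -4 → [-15, -14, -12, -11, -1]
-3 → replaces -1 → [-15, -14, -12, -11, -3]
-4 → replaces -3 → [-15, -14, -12, -11, -4]
Five tails, so the longest strictly decreasing subsequence of the original has length 5.

5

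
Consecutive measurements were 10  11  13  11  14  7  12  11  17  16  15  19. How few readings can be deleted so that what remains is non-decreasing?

Fewest deletions = n − (longest non-decreasing subsequence).
Patience tails:
10 → extends → [10]
11 → extends → [10, 11]
13 → extends → [10, 11, 13]
11 → replaces 13 → [10, 11, 11]
14 → extends → [10, 11, 11, 14]
7 → replaces 10 → [7, 11, 11, 14]
12 → replaces 14 → [7, 11, 11, 12]
11 → replaces 12 → [7, 11, 11, 11]
17 → extends → [7, 11, 11, 11, 17]
16 → replaces 17 → [7, 11, 11, 11, 16]
15 → replaces 16 → [7, 11, 11, 11, 15]
19 → extends → [7, 11, 11, 11, 15, 19]
Longest non-decreasing subsequence has length 6, so deletions = 12 − 6 = 6.

6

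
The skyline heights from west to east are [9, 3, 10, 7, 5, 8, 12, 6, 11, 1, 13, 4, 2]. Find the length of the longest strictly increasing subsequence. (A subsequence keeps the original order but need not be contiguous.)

5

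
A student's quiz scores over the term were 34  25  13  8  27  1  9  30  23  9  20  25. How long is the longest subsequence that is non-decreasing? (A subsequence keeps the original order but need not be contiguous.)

5

Track the smallest tail for each achievable length (allowing ties):
34 → extends → [34]
25 → replaces 34 → [25]
13 → replaces 25 → [13]
8 → replaces 13 → [8]
27 → extends → [8, 27]
1 → replaces 8 → [1, 27]
9 → replaces 27 → [1, 9]
30 → extends → [1, 9, 30]
23 → replaces 30 → [1, 9, 23]
9 → replaces 23 → [1, 9, 9]
20 → extends → [1, 9, 9, 20]
25 → extends → [1, 9, 9, 20, 25]
Five tails, so the longest non-decreasing subsequence has length 5 (e.g. 8, 9, 9, 20, 25).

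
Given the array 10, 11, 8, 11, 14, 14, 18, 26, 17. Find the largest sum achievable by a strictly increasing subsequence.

Let S[i] be the best sum of a strictly increasing subsequence ending at i:
i:      1  2  3  4  5  6  7  8  9
a[i]:  10 11  8 11 14 14 18 26 17
S:     10 21  8 21 35 35 53 79 52
Maximum is 79 (e.g. 10 + 11 + 14 + 18 + 26).

79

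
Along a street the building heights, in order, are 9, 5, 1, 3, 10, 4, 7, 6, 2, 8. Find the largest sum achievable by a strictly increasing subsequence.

23

Let S[i] be the best sum of a strictly increasing subsequence ending at i:
i:      1  2  3  4  5  6  7  8  9 10
a[i]:   9  5  1  3 10  4  7  6  2  8
S:      9  5  1  4 19  8 15 14  3 23
Maximum is 23 (e.g. 1 + 3 + 4 + 7 + 8).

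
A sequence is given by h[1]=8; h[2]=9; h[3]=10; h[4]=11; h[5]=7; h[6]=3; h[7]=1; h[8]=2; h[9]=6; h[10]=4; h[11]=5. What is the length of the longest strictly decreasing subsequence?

Negate each value so 'decreasing' becomes 'increasing', then run patience tails on the negated sequence:
-8 → extends → [-8]
-9 → replaces -8 → [-9]
-10 → replaces -9 → [-10]
-11 → replaces -10 → [-11]
-7 → extends → [-11, -7]
-3 → extends → [-11, -7, -3]
-1 → extends → [-11, -7, -3, -1]
-2 → replaces -1 → [-11, -7, -3, -2]
-6 → replaces -3 → [-11, -7, -6, -2]
-4 → replaces -2 → [-11, -7, -6, -4]
-5 → replaces -4 → [-11, -7, -6, -5]
Four tails, so the longest strictly decreasing subsequence of the original has length 4.

4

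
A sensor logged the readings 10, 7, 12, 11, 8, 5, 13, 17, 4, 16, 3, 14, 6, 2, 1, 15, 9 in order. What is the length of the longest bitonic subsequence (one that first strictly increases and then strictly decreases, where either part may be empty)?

inc[i] = longest strictly increasing subsequence ending at i; dec[i] = longest strictly decreasing subsequence starting at i:
i:      1  2  3  4  5  6  7  8  9 10 11 12 13 14 15 16 17
a[i]:  10  7 12 11  8  5 13 17  4 16  3 14  6  2  1 15  9
inc:    1  1  2  2  2  1  3  4  1  4  1  4  2  1  1  5  3
dec:    7  6  8  7  6  5  5  6  4  5  3  4  3  2  1  2  1
Best peak at i=3 (value 12): inc=2, dec=8, length 2+8−1 = 9.

9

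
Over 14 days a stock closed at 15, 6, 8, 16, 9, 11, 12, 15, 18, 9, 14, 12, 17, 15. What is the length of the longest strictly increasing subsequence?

7

Track the smallest tail for each achievable length (strict):
15 → extends → [15]
6 → replaces 15 → [6]
8 → extends → [6, 8]
16 → extends → [6, 8, 16]
9 → replaces 16 → [6, 8, 9]
11 → extends → [6, 8, 9, 11]
12 → extends → [6, 8, 9, 11, 12]
15 → extends → [6, 8, 9, 11, 12, 15]
18 → extends → [6, 8, 9, 11, 12, 15, 18]
9 → already a tail → [6, 8, 9, 11, 12, 15, 18]
14 → replaces 15 → [6, 8, 9, 11, 12, 14, 18]
12 → already a tail → [6, 8, 9, 11, 12, 14, 18]
17 → replaces 18 → [6, 8, 9, 11, 12, 14, 17]
15 → replaces 17 → [6, 8, 9, 11, 12, 14, 15]
Seven tails, so the longest strictly increasing subsequence has length 7 (e.g. 6, 8, 9, 11, 12, 15, 18).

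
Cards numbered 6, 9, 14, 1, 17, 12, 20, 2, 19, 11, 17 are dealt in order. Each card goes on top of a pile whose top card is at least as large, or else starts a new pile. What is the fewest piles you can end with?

5

Place each on the leftmost legal pile:
6 → new pile 1 (tops now [6])
9 → new pile 2 (tops now [6, 9])
14 → new pile 3 (tops now [6, 9, 14])
1 → pile 1 (tops now [1, 9, 14])
17 → new pile 4 (tops now [1, 9, 14, 17])
12 → pile 3 (tops now [1, 9, 12, 17])
20 → new pile 5 (tops now [1, 9, 12, 17, 20])
2 → pile 2 (tops now [1, 2, 12, 17, 20])
19 → pile 5 (tops now [1, 2, 12, 17, 19])
11 → pile 3 (tops now [1, 2, 11, 17, 19])
17 → pile 4 (tops now [1, 2, 11, 17, 19])
Five piles.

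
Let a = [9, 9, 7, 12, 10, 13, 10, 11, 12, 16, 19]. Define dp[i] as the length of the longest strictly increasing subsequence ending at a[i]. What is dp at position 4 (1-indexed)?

dp[i] = 1 + max{dp[j] : j<i, a[j]<a[i]} (or 1 if no such j):
i:      1  2  3  4  5  6  7  8  9 10 11
a[i]:   9  9  7 12 10 13 10 11 12 16 19
dp:     1  1  1  2  2  3  2  3  4  5  6
At index 4 the value is 2.

2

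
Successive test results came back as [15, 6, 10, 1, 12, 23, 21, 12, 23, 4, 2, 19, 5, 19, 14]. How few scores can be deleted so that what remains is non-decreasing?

9

Fewest deletions = n − (longest non-decreasing subsequence).
Patience tails:
15 → extends → [15]
6 → replaces 15 → [6]
10 → extends → [6, 10]
1 → replaces 6 → [1, 10]
12 → extends → [1, 10, 12]
23 → extends → [1, 10, 12, 23]
21 → replaces 23 → [1, 10, 12, 21]
12 → replaces 21 → [1, 10, 12, 12]
23 → extends → [1, 10, 12, 12, 23]
4 → replaces 10 → [1, 4, 12, 12, 23]
2 → replaces 4 → [1, 2, 12, 12, 23]
19 → replaces 23 → [1, 2, 12, 12, 19]
5 → replaces 12 → [1, 2, 5, 12, 19]
19 → extends → [1, 2, 5, 12, 19, 19]
14 → replaces 19 → [1, 2, 5, 12, 14, 19]
Longest non-decreasing subsequence has length 6, so deletions = 15 − 6 = 9.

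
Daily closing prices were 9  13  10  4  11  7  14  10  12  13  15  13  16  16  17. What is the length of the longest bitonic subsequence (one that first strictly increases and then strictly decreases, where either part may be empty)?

8

inc[i] = longest strictly increasing subsequence ending at i; dec[i] = longest strictly decreasing subsequence starting at i:
i:      1  2  3  4  5  6  7  8  9 10 11 12 13 14 15
a[i]:   9 13 10  4 11  7 14 10 12 13 15 13 16 16 17
inc:    1  2  2  1  3  2  4  3  4  5  6  5  7  7  8
dec:    2  3  2  1  2  1  2  1  1  1  2  1  1  1  1
Best peak at i=15 (value 17): inc=8, dec=1, length 8+1−1 = 8.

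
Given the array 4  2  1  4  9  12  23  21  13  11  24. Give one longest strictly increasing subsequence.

Patience tails give the LIS length; then backtrack through the dp parents:
4 → extends → [4]
2 → replaces 4 → [2]
1 → replaces 2 → [1]
4 → extends → [1, 4]
9 → extends → [1, 4, 9]
12 → extends → [1, 4, 9, 12]
23 → extends → [1, 4, 9, 12, 23]
21 → replaces 23 → [1, 4, 9, 12, 21]
13 → replaces 21 → [1, 4, 9, 12, 13]
11 → replaces 12 → [1, 4, 9, 11, 13]
24 → extends → [1, 4, 9, 11, 13, 24]
Length 6; one witness is 2, 4, 9, 12, 23, 24.

2, 4, 9, 12, 23, 24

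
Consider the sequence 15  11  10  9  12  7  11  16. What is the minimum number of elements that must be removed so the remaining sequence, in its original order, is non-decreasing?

Fewest deletions = n − (longest non-decreasing subsequence).
Patience tails:
15 → extends → [15]
11 → replaces 15 → [11]
10 → replaces 11 → [10]
9 → replaces 10 → [9]
12 → extends → [9, 12]
7 → replaces 9 → [7, 12]
11 → replaces 12 → [7, 11]
16 → extends → [7, 11, 16]
Longest non-decreasing subsequence has length 3, so deletions = 8 − 3 = 5.

5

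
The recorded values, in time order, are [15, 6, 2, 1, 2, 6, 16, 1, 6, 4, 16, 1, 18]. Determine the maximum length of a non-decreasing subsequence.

Track the smallest tail for each achievable length (allowing ties):
15 → extends → [15]
6 → replaces 15 → [6]
2 → replaces 6 → [2]
1 → replaces 2 → [1]
2 → extends → [1, 2]
6 → extends → [1, 2, 6]
16 → extends → [1, 2, 6, 16]
1 → replaces 2 → [1, 1, 6, 16]
6 → replaces 16 → [1, 1, 6, 6]
4 → replaces 6 → [1, 1, 4, 6]
16 → extends → [1, 1, 4, 6, 16]
1 → replaces 4 → [1, 1, 1, 6, 16]
18 → extends → [1, 1, 1, 6, 16, 18]
Six tails, so the longest non-decreasing subsequence has length 6 (e.g. 2, 2, 6, 16, 16, 18).

6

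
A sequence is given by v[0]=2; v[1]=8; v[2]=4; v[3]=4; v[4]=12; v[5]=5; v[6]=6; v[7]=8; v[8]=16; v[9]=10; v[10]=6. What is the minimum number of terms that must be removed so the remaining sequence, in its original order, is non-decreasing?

Fewest deletions = n − (longest non-decreasing subsequence).
i:      0  1  2  3  4  5  6  7  8  9 10
v[i]:   2  8  4  4 12  5  6  8 16 10  6
dp:     1  2  2  3  4  4  5  6  7  7  6
max dp = 7, so deletions = 11 − 7 = 4.

4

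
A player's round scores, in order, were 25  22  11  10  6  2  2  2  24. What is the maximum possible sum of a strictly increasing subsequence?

46

Let S[i] be the best sum of a strictly increasing subsequence ending at i:
i:      1  2  3  4  5  6  7  8  9
a[i]:  25 22 11 10  6  2  2  2 24
S:     25 22 11 10  6  2  2  2 46
Maximum is 46 (e.g. 22 + 24).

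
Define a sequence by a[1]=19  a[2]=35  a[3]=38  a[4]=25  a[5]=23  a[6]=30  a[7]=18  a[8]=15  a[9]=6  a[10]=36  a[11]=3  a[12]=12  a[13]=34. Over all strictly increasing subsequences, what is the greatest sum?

Let S[i] be the best sum of a strictly increasing subsequence ending at i:
i:       1   2   3   4   5   6   7   8   9  10  11  12  13
a[i]:   19  35  38  25  23  30  18  15   6  36   3  12  34
S:      19  54  92  44  42  74  18  15   6 110   3  18 108
Maximum is 110 (e.g. 19 + 25 + 30 + 36).

110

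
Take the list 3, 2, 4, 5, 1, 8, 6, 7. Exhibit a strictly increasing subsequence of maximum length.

3, 4, 5, 6, 7

Patience tails give the LIS length; then backtrack through the dp parents:
3 → extends → [3]
2 → replaces 3 → [2]
4 → extends → [2, 4]
5 → extends → [2, 4, 5]
1 → replaces 2 → [1, 4, 5]
8 → extends → [1, 4, 5, 8]
6 → replaces 8 → [1, 4, 5, 6]
7 → extends → [1, 4, 5, 6, 7]
Length 5; one witness is 3, 4, 5, 6, 7.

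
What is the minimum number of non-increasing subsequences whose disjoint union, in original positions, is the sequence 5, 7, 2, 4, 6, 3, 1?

3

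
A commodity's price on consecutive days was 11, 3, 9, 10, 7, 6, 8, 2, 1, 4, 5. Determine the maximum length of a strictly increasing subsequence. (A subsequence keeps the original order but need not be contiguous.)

Let dp[i] be the length of the longest such subsequence ending at index i:
i:      1  2  3  4  5  6  7  8  9 10 11
a[i]:  11  3  9 10  7  6  8  2  1  4  5
dp:     1  1  2  3  2  2  3  1  1  2  3
Maximum dp value is 3.

3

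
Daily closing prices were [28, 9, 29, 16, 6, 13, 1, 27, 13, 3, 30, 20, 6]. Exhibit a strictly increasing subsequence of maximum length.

Patience tails give the LIS length; then backtrack through the dp parents:
28 → extends → [28]
9 → replaces 28 → [9]
29 → extends → [9, 29]
16 → replaces 29 → [9, 16]
6 → replaces 9 → [6, 16]
13 → replaces 16 → [6, 13]
1 → replaces 6 → [1, 13]
27 → extends → [1, 13, 27]
13 → already a tail → [1, 13, 27]
3 → replaces 13 → [1, 3, 27]
30 → extends → [1, 3, 27, 30]
20 → replaces 27 → [1, 3, 20, 30]
6 → replaces 20 → [1, 3, 6, 30]
Length 4; one witness is 9, 16, 27, 30.

9, 16, 27, 30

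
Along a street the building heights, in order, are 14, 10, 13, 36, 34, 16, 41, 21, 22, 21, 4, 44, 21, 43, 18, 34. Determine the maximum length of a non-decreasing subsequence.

7

Track the smallest tail for each achievable length (allowing ties):
14 → extends → [14]
10 → replaces 14 → [10]
13 → extends → [10, 13]
36 → extends → [10, 13, 36]
34 → replaces 36 → [10, 13, 34]
16 → replaces 34 → [10, 13, 16]
41 → extends → [10, 13, 16, 41]
21 → replaces 41 → [10, 13, 16, 21]
22 → extends → [10, 13, 16, 21, 22]
21 → replaces 22 → [10, 13, 16, 21, 21]
4 → replaces 10 → [4, 13, 16, 21, 21]
44 → extends → [4, 13, 16, 21, 21, 44]
21 → replaces 44 → [4, 13, 16, 21, 21, 21]
43 → extends → [4, 13, 16, 21, 21, 21, 43]
18 → replaces 21 → [4, 13, 16, 18, 21, 21, 43]
34 → replaces 43 → [4, 13, 16, 18, 21, 21, 34]
Seven tails, so the longest non-decreasing subsequence has length 7 (e.g. 10, 13, 16, 21, 21, 21, 43).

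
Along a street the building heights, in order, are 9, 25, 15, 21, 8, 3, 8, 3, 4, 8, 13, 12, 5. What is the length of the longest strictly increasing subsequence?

4

Let dp[i] be the length of the longest such subsequence ending at index i:
i:      1  2  3  4  5  6  7  8  9 10 11 12 13
a[i]:   9 25 15 21  8  3  8  3  4  8 13 12  5
dp:     1  2  2  3  1  1  2  1  2  3  4  4  3
Maximum dp value is 4.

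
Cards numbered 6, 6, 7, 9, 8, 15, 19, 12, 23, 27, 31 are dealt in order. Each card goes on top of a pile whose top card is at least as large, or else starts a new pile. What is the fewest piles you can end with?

8

Place each on the leftmost legal pile:
6 → new pile 1 (tops now [6])
6 → pile 1 (tops now [6])
7 → new pile 2 (tops now [6, 7])
9 → new pile 3 (tops now [6, 7, 9])
8 → pile 3 (tops now [6, 7, 8])
15 → new pile 4 (tops now [6, 7, 8, 15])
19 → new pile 5 (tops now [6, 7, 8, 15, 19])
12 → pile 4 (tops now [6, 7, 8, 12, 19])
23 → new pile 6 (tops now [6, 7, 8, 12, 19, 23])
27 → new pile 7 (tops now [6, 7, 8, 12, 19, 23, 27])
31 → new pile 8 (tops now [6, 7, 8, 12, 19, 23, 27, 31])
Eight piles.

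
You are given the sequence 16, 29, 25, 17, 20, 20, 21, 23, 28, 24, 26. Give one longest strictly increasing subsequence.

Patience tails give the LIS length; then backtrack through the dp parents:
16 → extends → [16]
29 → extends → [16, 29]
25 → replaces 29 → [16, 25]
17 → replaces 25 → [16, 17]
20 → extends → [16, 17, 20]
20 → already a tail → [16, 17, 20]
21 → extends → [16, 17, 20, 21]
23 → extends → [16, 17, 20, 21, 23]
28 → extends → [16, 17, 20, 21, 23, 28]
24 → replaces 28 → [16, 17, 20, 21, 23, 24]
26 → extends → [16, 17, 20, 21, 23, 24, 26]
Length 7; one witness is 16, 17, 20, 21, 23, 24, 26.

16, 17, 20, 21, 23, 24, 26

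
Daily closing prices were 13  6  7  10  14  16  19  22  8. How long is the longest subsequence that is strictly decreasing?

3

Let dp[i] be the longest strictly decreasing subsequence ending at i:
i:      1  2  3  4  5  6  7  8  9
a[i]:  13  6  7 10 14 16 19 22  8
dp:     1  2  2  2  1  1  1  1  3
Maximum is 3.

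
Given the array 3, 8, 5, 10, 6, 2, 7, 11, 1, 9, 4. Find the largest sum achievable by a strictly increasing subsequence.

Let S[i] be the best sum of a strictly increasing subsequence ending at i:
i:      1  2  3  4  5  6  7  8  9 10 11
a[i]:   3  8  5 10  6  2  7 11  1  9  4
S:      3 11  8 21 14  2 21 32  1 30  7
Maximum is 32 (e.g. 3 + 5 + 6 + 7 + 11).

32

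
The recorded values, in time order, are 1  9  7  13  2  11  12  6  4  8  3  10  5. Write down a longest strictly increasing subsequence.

Patience tails give the LIS length; then backtrack through the dp parents:
1 → extends → [1]
9 → extends → [1, 9]
7 → replaces 9 → [1, 7]
13 → extends → [1, 7, 13]
2 → replaces 7 → [1, 2, 13]
11 → replaces 13 → [1, 2, 11]
12 → extends → [1, 2, 11, 12]
6 → replaces 11 → [1, 2, 6, 12]
4 → replaces 6 → [1, 2, 4, 12]
8 → replaces 12 → [1, 2, 4, 8]
3 → replaces 4 → [1, 2, 3, 8]
10 → extends → [1, 2, 3, 8, 10]
5 → replaces 8 → [1, 2, 3, 5, 10]
Length 5; one witness is 1, 2, 6, 8, 10.

1, 2, 6, 8, 10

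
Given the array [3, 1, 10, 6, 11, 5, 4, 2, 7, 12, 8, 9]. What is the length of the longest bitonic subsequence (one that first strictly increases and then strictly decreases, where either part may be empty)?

6

inc[i] = longest strictly increasing subsequence ending at i; dec[i] = longest strictly decreasing subsequence starting at i:
i:      1  2  3  4  5  6  7  8  9 10 11 12
a[i]:   3  1 10  6 11  5  4  2  7 12  8  9
inc:    1  1  2  2  3  2  2  2  3  4  4  5
dec:    2  1  5  4  4  3  2  1  1  2  1  1
Best peak at i=3 (value 10): inc=2, dec=5, length 2+5−1 = 6.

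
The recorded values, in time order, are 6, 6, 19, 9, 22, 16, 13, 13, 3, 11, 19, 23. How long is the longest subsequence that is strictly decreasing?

4

Let dp[i] be the longest strictly decreasing subsequence ending at i:
i:      1  2  3  4  5  6  7  8  9 10 11 12
a[i]:   6  6 19  9 22 16 13 13  3 11 19 23
dp:     1  1  1  2  1  2  3  3  4  4  2  1
Maximum is 4.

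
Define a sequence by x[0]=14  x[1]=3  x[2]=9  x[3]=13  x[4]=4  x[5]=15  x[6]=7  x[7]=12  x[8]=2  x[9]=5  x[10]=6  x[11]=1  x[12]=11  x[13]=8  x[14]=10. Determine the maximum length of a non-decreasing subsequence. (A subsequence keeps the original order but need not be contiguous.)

Track the smallest tail for each achievable length (allowing ties):
14 → extends → [14]
3 → replaces 14 → [3]
9 → extends → [3, 9]
13 → extends → [3, 9, 13]
4 → replaces 9 → [3, 4, 13]
15 → extends → [3, 4, 13, 15]
7 → replaces 13 → [3, 4, 7, 15]
12 → replaces 15 → [3, 4, 7, 12]
2 → replaces 3 → [2, 4, 7, 12]
5 → replaces 7 → [2, 4, 5, 12]
6 → replaces 12 → [2, 4, 5, 6]
1 → replaces 2 → [1, 4, 5, 6]
11 → extends → [1, 4, 5, 6, 11]
8 → replaces 11 → [1, 4, 5, 6, 8]
10 → extends → [1, 4, 5, 6, 8, 10]
Six tails, so the longest non-decreasing subsequence has length 6 (e.g. 3, 4, 5, 6, 8, 10).

6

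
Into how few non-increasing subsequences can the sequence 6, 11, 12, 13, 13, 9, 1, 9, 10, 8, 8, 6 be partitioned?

Place each on the leftmost legal pile:
6 → new pile 1 (tops now [6])
11 → new pile 2 (tops now [6, 11])
12 → new pile 3 (tops now [6, 11, 12])
13 → new pile 4 (tops now [6, 11, 12, 13])
13 → pile 4 (tops now [6, 11, 12, 13])
9 → pile 2 (tops now [6, 9, 12, 13])
1 → pile 1 (tops now [1, 9, 12, 13])
9 → pile 2 (tops now [1, 9, 12, 13])
10 → pile 3 (tops now [1, 9, 10, 13])
8 → pile 2 (tops now [1, 8, 10, 13])
8 → pile 2 (tops now [1, 8, 10, 13])
6 → pile 2 (tops now [1, 6, 10, 13])
Four piles.

4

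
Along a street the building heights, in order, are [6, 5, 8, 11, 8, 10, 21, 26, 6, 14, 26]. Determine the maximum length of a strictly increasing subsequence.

Track the smallest tail for each achievable length (strict):
6 → extends → [6]
5 → replaces 6 → [5]
8 → extends → [5, 8]
11 → extends → [5, 8, 11]
8 → already a tail → [5, 8, 11]
10 → replaces 11 → [5, 8, 10]
21 → extends → [5, 8, 10, 21]
26 → extends → [5, 8, 10, 21, 26]
6 → replaces 8 → [5, 6, 10, 21, 26]
14 → replaces 21 → [5, 6, 10, 14, 26]
26 → already a tail → [5, 6, 10, 14, 26]
Five tails, so the longest strictly increasing subsequence has length 5 (e.g. 6, 8, 11, 21, 26).

5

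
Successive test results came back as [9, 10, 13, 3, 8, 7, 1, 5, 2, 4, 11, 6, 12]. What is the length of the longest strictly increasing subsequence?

Track the smallest tail for each achievable length (strict):
9 → extends → [9]
10 → extends → [9, 10]
13 → extends → [9, 10, 13]
3 → replaces 9 → [3, 10, 13]
8 → replaces 10 → [3, 8, 13]
7 → replaces 8 → [3, 7, 13]
1 → replaces 3 → [1, 7, 13]
5 → replaces 7 → [1, 5, 13]
2 → replaces 5 → [1, 2, 13]
4 → replaces 13 → [1, 2, 4]
11 → extends → [1, 2, 4, 11]
6 → replaces 11 → [1, 2, 4, 6]
12 → extends → [1, 2, 4, 6, 12]
Five tails, so the longest strictly increasing subsequence has length 5 (e.g. 1, 2, 4, 11, 12).

5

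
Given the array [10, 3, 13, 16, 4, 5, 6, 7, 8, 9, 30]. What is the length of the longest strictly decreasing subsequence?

2

Negate each value so 'decreasing' becomes 'increasing', then run patience tails on the negated sequence:
-10 → extends → [-10]
-3 → extends → [-10, -3]
-13 → replaces -10 → [-13, -3]
-16 → replaces -13 → [-16, -3]
-4 → replaces -3 → [-16, -4]
-5 → replaces -4 → [-16, -5]
-6 → replaces -5 → [-16, -6]
-7 → replaces -6 → [-16, -7]
-8 → replaces -7 → [-16, -8]
-9 → replaces -8 → [-16, -9]
-30 → replaces -16 → [-30, -9]
Two tails, so the longest strictly decreasing subsequence of the original has length 2.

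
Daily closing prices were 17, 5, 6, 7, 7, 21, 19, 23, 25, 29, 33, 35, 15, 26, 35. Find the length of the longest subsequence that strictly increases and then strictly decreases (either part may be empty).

inc[i] = longest strictly increasing subsequence ending at i; dec[i] = longest strictly decreasing subsequence starting at i:
i:      1  2  3  4  5  6  7  8  9 10 11 12 13 14 15
a[i]:  17  5  6  7  7 21 19 23 25 29 33 35 15 26 35
inc:    1  1  2  3  3  4  4  5  6  7  8  9  4  7  9
dec:    2  1  1  1  1  3  2  2  2  2  2  2  1  1  1
Best peak at i=12 (value 35): inc=9, dec=2, length 9+2−1 = 10.

10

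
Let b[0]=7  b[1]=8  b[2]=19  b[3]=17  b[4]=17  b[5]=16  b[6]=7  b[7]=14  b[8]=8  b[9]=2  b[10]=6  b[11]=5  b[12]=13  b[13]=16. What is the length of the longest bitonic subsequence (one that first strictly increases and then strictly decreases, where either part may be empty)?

inc[i] = longest strictly increasing subsequence ending at i; dec[i] = longest strictly decreasing subsequence starting at i:
i:      0  1  2  3  4  5  6  7  8  9 10 11 12 13
b[i]:   7  8 19 17 17 16  7 14  8  2  6  5 13 16
inc:    1  2  3  3  3  3  1  3  2  1  2  2  3  4
dec:    3  4  7  6  6  5  3  4  3  1  2  1  1  1
Best peak at i=2 (value 19): inc=3, dec=7, length 3+7−1 = 9.

9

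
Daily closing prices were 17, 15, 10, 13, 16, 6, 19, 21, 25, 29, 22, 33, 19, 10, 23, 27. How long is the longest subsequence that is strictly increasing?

8

Track the smallest tail for each achievable length (strict):
17 → extends → [17]
15 → replaces 17 → [15]
10 → replaces 15 → [10]
13 → extends → [10, 13]
16 → extends → [10, 13, 16]
6 → replaces 10 → [6, 13, 16]
19 → extends → [6, 13, 16, 19]
21 → extends → [6, 13, 16, 19, 21]
25 → extends → [6, 13, 16, 19, 21, 25]
29 → extends → [6, 13, 16, 19, 21, 25, 29]
22 → replaces 25 → [6, 13, 16, 19, 21, 22, 29]
33 → extends → [6, 13, 16, 19, 21, 22, 29, 33]
19 → already a tail → [6, 13, 16, 19, 21, 22, 29, 33]
10 → replaces 13 → [6, 10, 16, 19, 21, 22, 29, 33]
23 → replaces 29 → [6, 10, 16, 19, 21, 22, 23, 33]
27 → replaces 33 → [6, 10, 16, 19, 21, 22, 23, 27]
Eight tails, so the longest strictly increasing subsequence has length 8 (e.g. 10, 13, 16, 19, 21, 25, 29, 33).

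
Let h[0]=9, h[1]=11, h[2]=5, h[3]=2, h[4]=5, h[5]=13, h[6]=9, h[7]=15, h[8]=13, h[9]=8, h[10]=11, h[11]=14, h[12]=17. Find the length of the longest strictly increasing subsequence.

6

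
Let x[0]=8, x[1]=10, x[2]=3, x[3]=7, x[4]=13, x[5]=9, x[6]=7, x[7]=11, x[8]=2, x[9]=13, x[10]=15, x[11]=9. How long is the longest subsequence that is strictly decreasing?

Let dp[i] be the longest strictly decreasing subsequence ending at i:
i:      0  1  2  3  4  5  6  7  8  9 10 11
x[i]:   8 10  3  7 13  9  7 11  2 13 15  9
dp:     1  1  2  2  1  2  3  2  4  1  1  3
Maximum is 4.

4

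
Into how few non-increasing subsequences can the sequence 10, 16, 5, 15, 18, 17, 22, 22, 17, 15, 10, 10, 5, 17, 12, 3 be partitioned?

Place each on the leftmost legal pile:
10 → new pile 1 (tops now [10])
16 → new pile 2 (tops now [10, 16])
5 → pile 1 (tops now [5, 16])
15 → pile 2 (tops now [5, 15])
18 → new pile 3 (tops now [5, 15, 18])
17 → pile 3 (tops now [5, 15, 17])
22 → new pile 4 (tops now [5, 15, 17, 22])
22 → pile 4 (tops now [5, 15, 17, 22])
17 → pile 3 (tops now [5, 15, 17, 22])
15 → pile 2 (tops now [5, 15, 17, 22])
10 → pile 2 (tops now [5, 10, 17, 22])
10 → pile 2 (tops now [5, 10, 17, 22])
5 → pile 1 (tops now [5, 10, 17, 22])
17 → pile 3 (tops now [5, 10, 17, 22])
12 → pile 3 (tops now [5, 10, 12, 22])
3 → pile 1 (tops now [3, 10, 12, 22])
Four piles.

4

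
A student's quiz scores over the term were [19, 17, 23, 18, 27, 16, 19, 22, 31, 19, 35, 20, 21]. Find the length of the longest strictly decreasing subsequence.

3

Let dp[i] be the longest strictly decreasing subsequence ending at i:
i:      1  2  3  4  5  6  7  8  9 10 11 12 13
a[i]:  19 17 23 18 27 16 19 22 31 19 35 20 21
dp:     1  2  1  2  1  3  2  2  1  3  1  3  3
Maximum is 3.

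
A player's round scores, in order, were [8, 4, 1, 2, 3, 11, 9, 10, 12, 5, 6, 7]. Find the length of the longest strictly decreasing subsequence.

3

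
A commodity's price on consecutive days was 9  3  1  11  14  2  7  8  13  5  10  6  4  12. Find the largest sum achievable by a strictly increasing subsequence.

Let S[i] be the best sum of a strictly increasing subsequence ending at i:
i:      1  2  3  4  5  6  7  8  9 10 11 12 13 14
a[i]:   9  3  1 11 14  2  7  8 13  5 10  6  4 12
S:      9  3  1 20 34  3 10 18 33  8 28 14  7 40
Maximum is 40 (e.g. 1 + 2 + 7 + 8 + 10 + 12).

40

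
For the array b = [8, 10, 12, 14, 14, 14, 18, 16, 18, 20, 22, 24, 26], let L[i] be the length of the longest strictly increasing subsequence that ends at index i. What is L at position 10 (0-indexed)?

8

dp[i] = 1 + max{dp[j] : j<i, b[j]<b[i]} (or 1 if no such j):
i:      0  1  2  3  4  5  6  7  8  9 10 11 12
b[i]:   8 10 12 14 14 14 18 16 18 20 22 24 26
dp:     1  2  3  4  4  4  5  5  6  7  8  9 10
At index 10 the value is 8.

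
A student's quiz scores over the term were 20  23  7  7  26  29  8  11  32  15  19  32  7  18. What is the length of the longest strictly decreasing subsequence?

3

Negate each value so 'decreasing' becomes 'increasing', then run patience tails on the negated sequence:
-20 → extends → [-20]
-23 → replaces -20 → [-23]
-7 → extends → [-23, -7]
-7 → already a tail → [-23, -7]
-26 → replaces -23 → [-26, -7]
-29 → replaces -26 → [-29, -7]
-8 → replaces -7 → [-29, -8]
-11 → replaces -8 → [-29, -11]
-32 → replaces -29 → [-32, -11]
-15 → replaces -11 → [-32, -15]
-19 → replaces -15 → [-32, -19]
-32 → already a tail → [-32, -19]
-7 → extends → [-32, -19, -7]
-18 → replaces -7 → [-32, -19, -18]
Three tails, so the longest strictly decreasing subsequence of the original has length 3.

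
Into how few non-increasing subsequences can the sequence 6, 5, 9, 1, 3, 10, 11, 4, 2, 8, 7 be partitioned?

Place each on the leftmost legal pile:
6 → new pile 1 (tops now [6])
5 → pile 1 (tops now [5])
9 → new pile 2 (tops now [5, 9])
1 → pile 1 (tops now [1, 9])
3 → pile 2 (tops now [1, 3])
10 → new pile 3 (tops now [1, 3, 10])
11 → new pile 4 (tops now [1, 3, 10, 11])
4 → pile 3 (tops now [1, 3, 4, 11])
2 → pile 2 (tops now [1, 2, 4, 11])
8 → pile 4 (tops now [1, 2, 4, 8])
7 → pile 4 (tops now [1, 2, 4, 7])
Four piles.

4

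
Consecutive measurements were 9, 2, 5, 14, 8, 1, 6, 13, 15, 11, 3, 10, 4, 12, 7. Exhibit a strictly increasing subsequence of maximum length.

Patience tails give the LIS length; then backtrack through the dp parents:
9 → extends → [9]
2 → replaces 9 → [2]
5 → extends → [2, 5]
14 → extends → [2, 5, 14]
8 → replaces 14 → [2, 5, 8]
1 → replaces 2 → [1, 5, 8]
6 → replaces 8 → [1, 5, 6]
13 → extends → [1, 5, 6, 13]
15 → extends → [1, 5, 6, 13, 15]
11 → replaces 13 → [1, 5, 6, 11, 15]
3 → replaces 5 → [1, 3, 6, 11, 15]
10 → replaces 11 → [1, 3, 6, 10, 15]
4 → replaces 6 → [1, 3, 4, 10, 15]
12 → replaces 15 → [1, 3, 4, 10, 12]
7 → replaces 10 → [1, 3, 4, 7, 12]
Length 5; one witness is 2, 5, 8, 13, 15.

2, 5, 8, 13, 15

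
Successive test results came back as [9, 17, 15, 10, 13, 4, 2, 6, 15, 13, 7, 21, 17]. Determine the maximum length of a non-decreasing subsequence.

Track the smallest tail for each achievable length (allowing ties):
9 → extends → [9]
17 → extends → [9, 17]
15 → replaces 17 → [9, 15]
10 → replaces 15 → [9, 10]
13 → extends → [9, 10, 13]
4 → replaces 9 → [4, 10, 13]
2 → replaces 4 → [2, 10, 13]
6 → replaces 10 → [2, 6, 13]
15 → extends → [2, 6, 13, 15]
13 → replaces 15 → [2, 6, 13, 13]
7 → replaces 13 → [2, 6, 7, 13]
21 → extends → [2, 6, 7, 13, 21]
17 → replaces 21 → [2, 6, 7, 13, 17]
Five tails, so the longest non-decreasing subsequence has length 5 (e.g. 9, 10, 13, 15, 21).

5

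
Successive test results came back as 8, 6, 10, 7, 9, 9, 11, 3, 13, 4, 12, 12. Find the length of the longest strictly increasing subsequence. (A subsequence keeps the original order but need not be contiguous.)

Let dp[i] be the length of the longest such subsequence ending at index i:
i:      1  2  3  4  5  6  7  8  9 10 11 12
a[i]:   8  6 10  7  9  9 11  3 13  4 12 12
dp:     1  1  2  2  3  3  4  1  5  2  5  5
Maximum dp value is 5.

5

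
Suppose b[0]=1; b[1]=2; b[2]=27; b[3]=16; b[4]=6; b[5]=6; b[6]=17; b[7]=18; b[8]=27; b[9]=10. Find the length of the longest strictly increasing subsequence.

6

Let dp[i] be the length of the longest such subsequence ending at index i:
i:      0  1  2  3  4  5  6  7  8  9
b[i]:   1  2 27 16  6  6 17 18 27 10
dp:     1  2  3  3  3  3  4  5  6  4
Maximum dp value is 6.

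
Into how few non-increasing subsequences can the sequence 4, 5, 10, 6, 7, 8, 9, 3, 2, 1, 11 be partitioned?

The minimum number of non-increasing subsequences covering a sequence equals the length of its longest strictly increasing subsequence.
LIS length is 7 (e.g. 4, 5, 6, 7, 8, 9, 11), so 7 piles are needed.

7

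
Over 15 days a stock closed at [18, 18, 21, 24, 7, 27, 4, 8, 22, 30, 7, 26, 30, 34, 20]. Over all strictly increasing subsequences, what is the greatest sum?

154

Let S[i] be the best sum of a strictly increasing subsequence ending at i:
i:       1   2   3   4   5   6   7   8   9  10  11  12  13  14  15
a[i]:   18  18  21  24   7  27   4   8  22  30   7  26  30  34  20
S:      18  18  39  63   7  90   4  15  61 120  11  89 120 154  38
Maximum is 154 (e.g. 18 + 21 + 24 + 27 + 30 + 34).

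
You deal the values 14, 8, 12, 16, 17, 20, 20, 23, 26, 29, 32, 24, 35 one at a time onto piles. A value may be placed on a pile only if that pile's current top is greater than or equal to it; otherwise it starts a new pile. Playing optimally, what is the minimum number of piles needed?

10

Place each on the leftmost legal pile:
14 → new pile 1 (tops now [14])
8 → pile 1 (tops now [8])
12 → new pile 2 (tops now [8, 12])
16 → new pile 3 (tops now [8, 12, 16])
17 → new pile 4 (tops now [8, 12, 16, 17])
20 → new pile 5 (tops now [8, 12, 16, 17, 20])
20 → pile 5 (tops now [8, 12, 16, 17, 20])
23 → new pile 6 (tops now [8, 12, 16, 17, 20, 23])
26 → new pile 7 (tops now [8, 12, 16, 17, 20, 23, 26])
29 → new pile 8 (tops now [8, 12, 16, 17, 20, 23, 26, 29])
32 → new pile 9 (tops now [8, 12, 16, 17, 20, 23, 26, 29, 32])
24 → pile 7 (tops now [8, 12, 16, 17, 20, 23, 24, 29, 32])
35 → new pile 10 (tops now [8, 12, 16, 17, 20, 23, 24, 29, 32, 35])
Ten piles.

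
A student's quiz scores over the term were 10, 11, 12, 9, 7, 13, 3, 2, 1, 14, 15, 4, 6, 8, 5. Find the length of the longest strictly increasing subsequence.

Let dp[i] be the length of the longest such subsequence ending at index i:
i:      1  2  3  4  5  6  7  8  9 10 11 12 13 14 15
a[i]:  10 11 12  9  7 13  3  2  1 14 15  4  6  8  5
dp:     1  2  3  1  1  4  1  1  1  5  6  2  3  4  3
Maximum dp value is 6.

6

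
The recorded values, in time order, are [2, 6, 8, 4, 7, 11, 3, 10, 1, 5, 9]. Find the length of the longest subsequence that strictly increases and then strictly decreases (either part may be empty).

inc[i] = longest strictly increasing subsequence ending at i; dec[i] = longest strictly decreasing subsequence starting at i:
i:      1  2  3  4  5  6  7  8  9 10 11
a[i]:   2  6  8  4  7 11  3 10  1  5  9
inc:    1  2  3  2  3  4  2  4  1  3  4
dec:    2  4  4  3  3  3  2  2  1  1  1
Best peak at i=3 (value 8): inc=3, dec=4, length 3+4−1 = 6.

6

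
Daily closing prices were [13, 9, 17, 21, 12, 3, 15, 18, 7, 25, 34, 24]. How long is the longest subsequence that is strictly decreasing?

3

Negate each value so 'decreasing' becomes 'increasing', then run patience tails on the negated sequence:
-13 → extends → [-13]
-9 → extends → [-13, -9]
-17 → replaces -13 → [-17, -9]
-21 → replaces -17 → [-21, -9]
-12 → replaces -9 → [-21, -12]
-3 → extends → [-21, -12, -3]
-15 → replaces -12 → [-21, -15, -3]
-18 → replaces -15 → [-21, -18, -3]
-7 → replaces -3 → [-21, -18, -7]
-25 → replaces -21 → [-25, -18, -7]
-34 → replaces -25 → [-34, -18, -7]
-24 → replaces -18 → [-34, -24, -7]
Three tails, so the longest strictly decreasing subsequence of the original has length 3.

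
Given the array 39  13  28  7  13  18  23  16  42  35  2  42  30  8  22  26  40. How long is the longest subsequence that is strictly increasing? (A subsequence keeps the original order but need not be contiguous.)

6

Track the smallest tail for each achievable length (strict):
39 → extends → [39]
13 → replaces 39 → [13]
28 → extends → [13, 28]
7 → replaces 13 → [7, 28]
13 → replaces 28 → [7, 13]
18 → extends → [7, 13, 18]
23 → extends → [7, 13, 18, 23]
16 → replaces 18 → [7, 13, 16, 23]
42 → extends → [7, 13, 16, 23, 42]
35 → replaces 42 → [7, 13, 16, 23, 35]
2 → replaces 7 → [2, 13, 16, 23, 35]
42 → extends → [2, 13, 16, 23, 35, 42]
30 → replaces 35 → [2, 13, 16, 23, 30, 42]
8 → replaces 13 → [2, 8, 16, 23, 30, 42]
22 → replaces 23 → [2, 8, 16, 22, 30, 42]
26 → replaces 30 → [2, 8, 16, 22, 26, 42]
40 → replaces 42 → [2, 8, 16, 22, 26, 40]
Six tails, so the longest strictly increasing subsequence has length 6 (e.g. 7, 13, 18, 23, 35, 42).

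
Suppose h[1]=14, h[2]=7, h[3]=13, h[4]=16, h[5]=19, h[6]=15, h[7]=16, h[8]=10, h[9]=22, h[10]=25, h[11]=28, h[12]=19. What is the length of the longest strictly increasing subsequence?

7

Let dp[i] be the length of the longest such subsequence ending at index i:
i:      1  2  3  4  5  6  7  8  9 10 11 12
h[i]:  14  7 13 16 19 15 16 10 22 25 28 19
dp:     1  1  2  3  4  3  4  2  5  6  7  5
Maximum dp value is 7.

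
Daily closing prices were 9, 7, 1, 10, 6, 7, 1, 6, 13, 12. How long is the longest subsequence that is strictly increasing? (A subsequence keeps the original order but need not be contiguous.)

Track the smallest tail for each achievable length (strict):
9 → extends → [9]
7 → replaces 9 → [7]
1 → replaces 7 → [1]
10 → extends → [1, 10]
6 → replaces 10 → [1, 6]
7 → extends → [1, 6, 7]
1 → already a tail → [1, 6, 7]
6 → already a tail → [1, 6, 7]
13 → extends → [1, 6, 7, 13]
12 → replaces 13 → [1, 6, 7, 12]
Four tails, so the longest strictly increasing subsequence has length 4 (e.g. 1, 6, 7, 13).

4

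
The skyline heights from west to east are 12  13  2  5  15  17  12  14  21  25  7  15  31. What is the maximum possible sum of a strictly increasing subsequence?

134

Let S[i] be the best sum of a strictly increasing subsequence ending at i:
i:       1   2   3   4   5   6   7   8   9  10  11  12  13
a[i]:   12  13   2   5  15  17  12  14  21  25   7  15  31
S:      12  25   2   7  40  57  19  39  78 103  14  54 134
Maximum is 134 (e.g. 12 + 13 + 15 + 17 + 21 + 25 + 31).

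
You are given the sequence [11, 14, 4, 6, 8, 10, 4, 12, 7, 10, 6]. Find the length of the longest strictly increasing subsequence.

5

Let dp[i] be the length of the longest such subsequence ending at index i:
i:      1  2  3  4  5  6  7  8  9 10 11
a[i]:  11 14  4  6  8 10  4 12  7 10  6
dp:     1  2  1  2  3  4  1  5  3  4  2
Maximum dp value is 5.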